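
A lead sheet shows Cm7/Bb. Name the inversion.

third inversion

Cm7/Bb means C minor seventh with Bb in the bass. Bb is the seventh of C minor seventh (C–Eb–G–Bb), so this is third inversion.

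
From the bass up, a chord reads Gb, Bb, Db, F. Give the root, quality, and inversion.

The pitch classes Gb, Bb, Db, F arrange in thirds as Gb–Bb–Db–F: a Gb major seventh chord.
The lowest note is Gb, the root of the chord, so this is root position (figured bass 7).

Gb major seventh, root position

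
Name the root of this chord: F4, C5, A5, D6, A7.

D

F, C, A, D are the tones of a D minor seventh chord (D–F–A–C), making D the root.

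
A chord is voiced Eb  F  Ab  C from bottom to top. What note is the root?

F

The distinct letter names are Eb, F, Ab, C. Arranged as a stack of thirds they read F–Ab–C–Eb, so F is the root (an F minor seventh chord).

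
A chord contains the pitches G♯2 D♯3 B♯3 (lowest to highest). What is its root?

G#

Reordering G#, D#, B# into stacked thirds gives G#–B#–D#; the bottom of that stack, G#, is the root.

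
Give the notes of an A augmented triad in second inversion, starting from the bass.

A augmented is A–C#–E#. Second inversion puts the fifth (E#) in the bass, with the remaining tones above: E#, A, C#.

E#, A, C#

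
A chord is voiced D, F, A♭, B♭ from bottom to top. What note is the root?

Bb

Reordering D, F, Ab, Bb into stacked thirds gives Bb–D–F–Ab; the bottom of that stack, Bb, is the root.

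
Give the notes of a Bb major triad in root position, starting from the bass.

Bb, D, F

The chord tones are Bb–D–F. With the root (Bb) lowest for root position: Bb, D, F.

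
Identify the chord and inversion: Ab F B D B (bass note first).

B diminished seventh, third inversion

The distinct note names are Ab, F, B, D. Stacked in thirds they read B–D–F–Ab, which is a diminished seventh chord on B.
With the seventh (Ab) in the bass, the chord is in third inversion (figured bass 4/2).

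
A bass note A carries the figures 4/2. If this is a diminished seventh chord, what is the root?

The figures 4/2 mean the seventh of the chord is in the bass. If A is the seventh of a diminished seventh chord, the root is B# (chord tones B#–D#–F#–A).

B#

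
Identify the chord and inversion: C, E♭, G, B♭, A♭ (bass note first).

Ab major ninth, first inversion

Reducing to letter names: C, Eb, G, Bb, Ab. These stack in thirds as Ab–C–Eb–G–Bb — an Ab major ninth chord.
The lowest note is C, the third of the chord, so this is first inversion.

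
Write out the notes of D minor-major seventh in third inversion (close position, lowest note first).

C#, D, F, A

D minor-major seventh is D–F–A–C#. Third inversion puts the seventh (C#) in the bass, with the remaining tones above: C#, D, F, A.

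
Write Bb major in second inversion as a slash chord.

Second inversion of Bb major has the fifth (F) in the bass. As a slash chord: BbM/F.

BbM/F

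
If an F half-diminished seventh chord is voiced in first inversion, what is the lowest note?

In first inversion the third is lowest. For F half-diminished seventh (F–Ab–Cb–Eb) that is Ab.

Ab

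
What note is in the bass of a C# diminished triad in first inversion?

In first inversion the third is lowest. For C# diminished (C#–E–G) that is E.

E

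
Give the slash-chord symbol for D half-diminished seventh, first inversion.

Dø7/F

First inversion of D half-diminished seventh has the third (F) in the bass. As a slash chord: Dø7/F.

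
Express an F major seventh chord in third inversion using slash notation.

Third inversion of F major seventh has the seventh (E) in the bass. As a slash chord: Fmaj7/E.

Fmaj7/E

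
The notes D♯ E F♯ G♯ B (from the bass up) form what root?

Reordering D#, E, F#, G#, B into stacked thirds gives E–G#–B–D#–F#; the bottom of that stack, E, is the root.

E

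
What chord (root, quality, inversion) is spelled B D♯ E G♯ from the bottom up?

E major seventh, second inversion

Reducing to letter names: B, D#, E, G#. These stack in thirds as E–G#–B–D# — an E major seventh chord.
B is the fifth of E major seventh; fifth in the bass means second inversion (figured bass 4/3).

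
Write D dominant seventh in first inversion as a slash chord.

First inversion of D dominant seventh has the third (F#) in the bass. As a slash chord: D7/F#.

D7/F#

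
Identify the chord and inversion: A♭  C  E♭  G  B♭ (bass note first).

Ab major ninth, root position

The pitch classes Ab, C, Eb, G, Bb arrange in thirds as Ab–C–Eb–G–Bb: an Ab major ninth chord.
Ab is the root of Ab major ninth; root in the bass means root position.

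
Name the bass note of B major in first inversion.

D#

The third of B major (B–D#–F#) is D#; that is the bass in first inversion.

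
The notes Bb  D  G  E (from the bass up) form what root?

Bb, D, G, E are the tones of an E half-diminished seventh chord (E–G–Bb–D), making E the root.

E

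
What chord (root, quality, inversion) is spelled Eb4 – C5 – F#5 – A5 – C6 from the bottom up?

Reducing to letter names: Eb, C, F#, A. These stack in thirds as F#–A–C–Eb — an F# diminished seventh chord.
With the seventh (Eb) in the bass, the chord is in third inversion (figured bass 4/2).

F# diminished seventh, third inversion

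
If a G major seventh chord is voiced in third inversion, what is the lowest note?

G major seventh is G–B–D–F#. Third inversion places the seventh in the bass: F#.

F#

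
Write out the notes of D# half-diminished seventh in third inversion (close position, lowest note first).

C#, D#, F#, A

D# half-diminished seventh is D#–F#–A–C#. Third inversion puts the seventh (C#) in the bass, with the remaining tones above: C#, D#, F#, A.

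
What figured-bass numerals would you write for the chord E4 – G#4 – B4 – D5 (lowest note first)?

7

The notes E, G#, B, D stack in thirds as E–G#–B–D — an E dominant seventh chord. The bass E is the root, so this is root position: figured 7.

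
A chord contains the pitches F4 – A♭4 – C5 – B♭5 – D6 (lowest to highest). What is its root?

Reordering F, Ab, C, Bb, D into stacked thirds gives Bb–D–F–Ab–C; the bottom of that stack, Bb, is the root.

Bb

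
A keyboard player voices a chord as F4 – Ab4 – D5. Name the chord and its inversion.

D diminished, first inversion

The pitch classes F, Ab, D arrange in thirds as D–F–Ab: a D diminished triad.
F is the third of D diminished; third in the bass means first inversion (figured bass 6).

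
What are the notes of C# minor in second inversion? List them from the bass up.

G#, C#, E

Spelling C# minor: C#–E–G#. In second inversion the fifth is bass, giving G#, C#, E from the bottom.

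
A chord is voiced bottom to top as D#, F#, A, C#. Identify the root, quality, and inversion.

D# half-diminished seventh, root position

Reducing to letter names: D#, F#, A, C#. These stack in thirds as D#–F#–A–C# — a D# half-diminished seventh chord.
With the root (D#) in the bass, the chord is in root position (figured bass 7).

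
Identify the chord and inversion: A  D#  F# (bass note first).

The distinct note names are A, D#, F#. Stacked in thirds they read D#–F#–A, which is a diminished triad on D#.
A is the fifth of D# diminished; fifth in the bass means second inversion (figured bass 6/4).

D# diminished, second inversion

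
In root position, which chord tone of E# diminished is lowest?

E#

In root position the root is lowest. For E# diminished (E#–G#–B) that is E#.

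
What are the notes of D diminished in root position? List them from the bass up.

D, F, Ab

The chord tones are D–F–Ab. With the root (D) lowest for root position: D, F, Ab.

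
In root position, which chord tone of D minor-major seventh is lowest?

In root position the root is lowest. For D minor-major seventh (D–F–A–C#) that is D.

D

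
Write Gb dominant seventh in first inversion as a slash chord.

Gb7/Bb

First inversion of Gb dominant seventh has the third (Bb) in the bass. As a slash chord: Gb7/Bb.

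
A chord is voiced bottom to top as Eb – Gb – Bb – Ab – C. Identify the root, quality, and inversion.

Ab dominant ninth, second inversion

Reducing to letter names: Eb, Gb, Bb, Ab, C. These stack in thirds as Ab–C–Eb–Gb–Bb — an Ab dominant ninth chord.
With the fifth (Eb) in the bass, the chord is in second inversion.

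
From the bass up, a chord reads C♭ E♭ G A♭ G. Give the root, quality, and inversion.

Ab minor-major seventh, first inversion

The pitch classes Cb, Eb, G, Ab arrange in thirds as Ab–Cb–Eb–G: an Ab minor-major seventh chord.
With the third (Cb) in the bass, the chord is in first inversion (figured bass 6/5).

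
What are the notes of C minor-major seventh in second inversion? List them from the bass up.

Spelling C minor-major seventh: C–Eb–G–B. In second inversion the fifth is bass, giving G, B, C, Eb from the bottom.

G, B, C, Eb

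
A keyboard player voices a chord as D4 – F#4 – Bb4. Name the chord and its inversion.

Bb augmented, first inversion

The distinct note names are D, F#, Bb. Stacked in thirds they read Bb–D–F#, which is an augmented triad on Bb.
D is the third of Bb augmented; third in the bass means first inversion (figured bass 6).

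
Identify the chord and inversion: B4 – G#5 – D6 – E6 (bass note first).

E dominant seventh, second inversion

Reducing to letter names: B, G#, D, E. These stack in thirds as E–G#–B–D — an E dominant seventh chord.
The lowest note is B, the fifth of the chord, so this is second inversion (figured bass 4/3).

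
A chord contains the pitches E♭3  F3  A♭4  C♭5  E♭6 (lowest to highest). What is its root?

Eb, F, Ab, Cb are the tones of an F half-diminished seventh chord (F–Ab–Cb–Eb), making F the root.

F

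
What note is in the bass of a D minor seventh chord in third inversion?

C

In third inversion the seventh is lowest. For D minor seventh (D–F–A–C) that is C.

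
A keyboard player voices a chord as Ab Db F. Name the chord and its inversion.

Reducing to letter names: Ab, Db, F. These stack in thirds as Db–F–Ab — a Db major triad.
With the fifth (Ab) in the bass, the chord is in second inversion (figured bass 6/4).

Db major, second inversion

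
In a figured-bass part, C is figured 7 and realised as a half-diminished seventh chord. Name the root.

The figures 7 mean the root of the chord is in the bass. If C is the root of a half-diminished seventh chord, the root is C (chord tones C–Eb–Gb–Bb).

C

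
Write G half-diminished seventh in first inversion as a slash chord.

Gø7/Bb

First inversion of G half-diminished seventh has the third (Bb) in the bass. As a slash chord: Gø7/Bb.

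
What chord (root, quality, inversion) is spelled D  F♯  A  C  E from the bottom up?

The distinct note names are D, F#, A, C, E. Stacked in thirds they read D–F#–A–C–E, which is a dominant ninth chord on D.
D is the root of D dominant ninth; root in the bass means root position.

D dominant ninth, root position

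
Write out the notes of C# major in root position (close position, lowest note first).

C#, E#, G#

Spelling C# major: C#–E#–G#. In root position the root is bass, giving C#, E#, G# from the bottom.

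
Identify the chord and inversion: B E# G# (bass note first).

The pitch classes B, E#, G# arrange in thirds as E#–G#–B: an E# diminished triad.
With the fifth (B) in the bass, the chord is in second inversion (figured bass 6/4).

E# diminished, second inversion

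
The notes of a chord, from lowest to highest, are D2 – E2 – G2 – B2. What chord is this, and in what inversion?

E minor seventh, third inversion

Reducing to letter names: D, E, G, B. These stack in thirds as E–G–B–D — an E minor seventh chord.
D is the seventh of E minor seventh; seventh in the bass means third inversion (figured bass 4/2).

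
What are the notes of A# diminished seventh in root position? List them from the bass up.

The chord tones are A#–C#–E–G. With the root (A#) lowest for root position: A#, C#, E, G.

A#, C#, E, G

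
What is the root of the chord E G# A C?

A

Reordering E, G#, A, C into stacked thirds gives A–C–E–G#; the bottom of that stack, A, is the root.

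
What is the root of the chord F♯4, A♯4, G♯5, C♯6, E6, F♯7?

F#, A#, G#, C#, E are the tones of an F# dominant ninth chord (F#–A#–C#–E–G#), making F# the root.

F#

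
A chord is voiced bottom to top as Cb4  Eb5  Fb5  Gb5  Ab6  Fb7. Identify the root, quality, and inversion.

The distinct note names are Cb, Eb, Fb, Gb, Ab. Stacked in thirds they read Fb–Ab–Cb–Eb–Gb, which is a major ninth chord on Fb.
With the fifth (Cb) in the bass, the chord is in second inversion.

Fb major ninth, second inversion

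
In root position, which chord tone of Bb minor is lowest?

In root position the root is lowest. For Bb minor (Bb–Db–F) that is Bb.

Bb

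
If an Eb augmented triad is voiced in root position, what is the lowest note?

The root of Eb augmented (Eb–G–B) is Eb; that is the bass in root position.

Eb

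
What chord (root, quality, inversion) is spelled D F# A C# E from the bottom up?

The distinct note names are D, F#, A, C#, E. Stacked in thirds they read D–F#–A–C#–E, which is a major ninth chord on D.
With the root (D) in the bass, the chord is in root position.

D major ninth, root position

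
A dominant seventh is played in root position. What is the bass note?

In root position the root is lowest. For A dominant seventh (A–C#–E–G) that is A.

A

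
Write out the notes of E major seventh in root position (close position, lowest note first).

The chord tones are E–G#–B–D#. With the root (E) lowest for root position: E, G#, B, D#.

E, G#, B, D#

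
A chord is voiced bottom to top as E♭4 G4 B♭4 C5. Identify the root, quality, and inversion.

C minor seventh, first inversion

Reducing to letter names: Eb, G, Bb, C. These stack in thirds as C–Eb–G–Bb — a C minor seventh chord.
The lowest note is Eb, the third of the chord, so this is first inversion (figured bass 6/5).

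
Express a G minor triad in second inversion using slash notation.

Second inversion of G minor has the fifth (D) in the bass. As a slash chord: Gm/D.

Gm/D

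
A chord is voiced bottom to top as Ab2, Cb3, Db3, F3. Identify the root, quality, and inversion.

Db dominant seventh, second inversion

The pitch classes Ab, Cb, Db, F arrange in thirds as Db–F–Ab–Cb: a Db dominant seventh chord.
Ab is the fifth of Db dominant seventh; fifth in the bass means second inversion (figured bass 4/3).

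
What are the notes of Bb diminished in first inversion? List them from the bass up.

Spelling Bb diminished: Bb–Db–Fb. In first inversion the third is bass, giving Db, Fb, Bb from the bottom.

Db, Fb, Bb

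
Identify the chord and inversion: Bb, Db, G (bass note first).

G diminished, first inversion

The pitch classes Bb, Db, G arrange in thirds as G–Bb–Db: a G diminished triad.
Bb is the third of G diminished; third in the bass means first inversion (figured bass 6).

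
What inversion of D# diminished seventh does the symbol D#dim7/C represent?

third inversion

D#dim7/C means D# diminished seventh with C in the bass. C is the seventh of D# diminished seventh (D#–F#–A–C), so this is third inversion.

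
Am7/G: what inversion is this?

third inversion

Am7/G means A minor seventh with G in the bass. G is the seventh of A minor seventh (A–C–E–G), so this is third inversion.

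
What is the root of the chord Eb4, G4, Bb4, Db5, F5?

Eb

The distinct letter names are Eb, G, Bb, Db, F. Arranged as a stack of thirds they read Eb–G–Bb–Db–F, so Eb is the root (an Eb dominant ninth chord).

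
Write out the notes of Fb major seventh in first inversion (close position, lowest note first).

The chord tones are Fb–Ab–Cb–Eb. With the third (Ab) lowest for first inversion: Ab, Cb, Eb, Fb.

Ab, Cb, Eb, Fb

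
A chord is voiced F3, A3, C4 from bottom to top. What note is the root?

F

Reordering F, A, C into stacked thirds gives F–A–C; the bottom of that stack, F, is the root.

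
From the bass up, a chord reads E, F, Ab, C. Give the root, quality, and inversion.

The distinct note names are E, F, Ab, C. Stacked in thirds they read F–Ab–C–E, which is a minor-major seventh chord on F.
E is the seventh of F minor-major seventh; seventh in the bass means third inversion (figured bass 4/2).

F minor-major seventh, third inversion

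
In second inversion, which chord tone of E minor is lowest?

E minor is E–G–B. Second inversion places the fifth in the bass: B.

B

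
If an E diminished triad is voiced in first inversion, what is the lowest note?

G

In first inversion the third is lowest. For E diminished (E–G–Bb) that is G.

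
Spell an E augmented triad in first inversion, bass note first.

G#, B#, E

E augmented is E–G#–B#. First inversion puts the third (G#) in the bass, with the remaining tones above: G#, B#, E.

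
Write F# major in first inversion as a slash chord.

F#/A#

First inversion of F# major has the third (A#) in the bass. As a slash chord: F#/A#.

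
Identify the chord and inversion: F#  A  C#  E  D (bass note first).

The pitch classes F#, A, C#, E, D arrange in thirds as D–F#–A–C#–E: a D major ninth chord.
The lowest note is F#, the third of the chord, so this is first inversion.

D major ninth, first inversion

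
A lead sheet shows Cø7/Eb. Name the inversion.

first inversion

Cø7/Eb means C half-diminished seventh with Eb in the bass. Eb is the third of C half-diminished seventh (C–Eb–Gb–Bb), so this is first inversion.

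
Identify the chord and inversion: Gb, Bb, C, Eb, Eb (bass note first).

C half-diminished seventh, second inversion

The pitch classes Gb, Bb, C, Eb arrange in thirds as C–Eb–Gb–Bb: a C half-diminished seventh chord.
Gb is the fifth of C half-diminished seventh; fifth in the bass means second inversion (figured bass 4/3).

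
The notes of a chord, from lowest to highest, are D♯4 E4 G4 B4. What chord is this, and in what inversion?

The distinct note names are D#, E, G, B. Stacked in thirds they read E–G–B–D#, which is a minor-major seventh chord on E.
D# is the seventh of E minor-major seventh; seventh in the bass means third inversion (figured bass 4/2).

E minor-major seventh, third inversion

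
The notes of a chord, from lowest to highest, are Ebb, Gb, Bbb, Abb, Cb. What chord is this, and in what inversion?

Abb major ninth, second inversion

The distinct note names are Ebb, Gb, Bbb, Abb, Cb. Stacked in thirds they read Abb–Cb–Ebb–Gb–Bbb, which is a major ninth chord on Abb.
With the fifth (Ebb) in the bass, the chord is in second inversion.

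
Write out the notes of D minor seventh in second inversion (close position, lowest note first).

A, C, D, F

D minor seventh is D–F–A–C. Second inversion puts the fifth (A) in the bass, with the remaining tones above: A, C, D, F.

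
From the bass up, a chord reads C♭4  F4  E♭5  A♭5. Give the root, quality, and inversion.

F half-diminished seventh, second inversion

Reducing to letter names: Cb, F, Eb, Ab. These stack in thirds as F–Ab–Cb–Eb — an F half-diminished seventh chord.
With the fifth (Cb) in the bass, the chord is in second inversion (figured bass 4/3).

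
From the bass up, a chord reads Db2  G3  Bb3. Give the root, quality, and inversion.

The pitch classes Db, G, Bb arrange in thirds as G–Bb–Db: a G diminished triad.
The lowest note is Db, the fifth of the chord, so this is second inversion (figured bass 6/4).

G diminished, second inversion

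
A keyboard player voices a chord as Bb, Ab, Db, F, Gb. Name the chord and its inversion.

Gb major ninth, first inversion

The pitch classes Bb, Ab, Db, F, Gb arrange in thirds as Gb–Bb–Db–F–Ab: a Gb major ninth chord.
With the third (Bb) in the bass, the chord is in first inversion.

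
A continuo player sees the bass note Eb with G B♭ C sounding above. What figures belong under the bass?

The notes Eb, G, Bb, C stack in thirds as C–Eb–G–Bb — a C minor seventh chord. The bass Eb is the third, so this is first inversion: figured 6/5.

6/5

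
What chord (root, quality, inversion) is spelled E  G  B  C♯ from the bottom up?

The pitch classes E, G, B, C# arrange in thirds as C#–E–G–B: a C# half-diminished seventh chord.
The lowest note is E, the third of the chord, so this is first inversion (figured bass 6/5).

C# half-diminished seventh, first inversion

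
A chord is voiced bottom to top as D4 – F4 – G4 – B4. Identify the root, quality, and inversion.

The distinct note names are D, F, G, B. Stacked in thirds they read G–B–D–F, which is a dominant seventh chord on G.
D is the fifth of G dominant seventh; fifth in the bass means second inversion (figured bass 4/3).

G dominant seventh, second inversion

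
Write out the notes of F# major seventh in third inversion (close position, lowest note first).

E#, F#, A#, C#

Spelling F# major seventh: F#–A#–C#–E#. In third inversion the seventh is bass, giving E#, F#, A#, C# from the bottom.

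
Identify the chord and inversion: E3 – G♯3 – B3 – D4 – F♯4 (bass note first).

E dominant ninth, root position

Reducing to letter names: E, G#, B, D, F#. These stack in thirds as E–G#–B–D–F# — an E dominant ninth chord.
The lowest note is E, the root of the chord, so this is root position.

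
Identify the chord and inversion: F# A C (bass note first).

F# diminished, root position

Reducing to letter names: F#, A, C. These stack in thirds as F#–A–C — an F# diminished triad.
The lowest note is F#, the root of the chord, so this is root position (figured bass 5/3).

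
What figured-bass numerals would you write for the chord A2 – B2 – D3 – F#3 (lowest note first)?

The notes A, B, D, F# stack in thirds as B–D–F#–A — a B minor seventh chord. The bass A is the seventh, so this is third inversion: figured 4/2.

4/2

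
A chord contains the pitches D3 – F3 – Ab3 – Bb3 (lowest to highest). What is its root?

Bb

Reordering D, F, Ab, Bb into stacked thirds gives Bb–D–F–Ab; the bottom of that stack, Bb, is the root.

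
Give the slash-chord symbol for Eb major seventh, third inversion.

Third inversion of Eb major seventh has the seventh (D) in the bass. As a slash chord: Ebmaj7/D.

Ebmaj7/D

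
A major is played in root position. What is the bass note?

A

In root position the root is lowest. For A major (A–C#–E) that is A.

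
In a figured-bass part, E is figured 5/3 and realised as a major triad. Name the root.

E

The figures 5/3 mean the root of the chord is in the bass. If E is the root of a major triad, the root is E (chord tones E–G#–B).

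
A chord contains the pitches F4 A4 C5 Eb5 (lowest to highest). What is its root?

The distinct letter names are F, A, C, Eb. Arranged as a stack of thirds they read F–A–C–Eb, so F is the root (an F dominant seventh chord).

F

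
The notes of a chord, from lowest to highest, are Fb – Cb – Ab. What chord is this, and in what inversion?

Fb major, root position

Reducing to letter names: Fb, Cb, Ab. These stack in thirds as Fb–Ab–Cb — an Fb major triad.
Fb is the root of Fb major; root in the bass means root position (figured bass 5/3).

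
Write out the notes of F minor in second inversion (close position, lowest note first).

C, F, Ab

F minor is F–Ab–C. Second inversion puts the fifth (C) in the bass, with the remaining tones above: C, F, Ab.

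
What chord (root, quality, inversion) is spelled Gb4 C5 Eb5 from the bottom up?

C diminished, second inversion

The pitch classes Gb, C, Eb arrange in thirds as C–Eb–Gb: a C diminished triad.
With the fifth (Gb) in the bass, the chord is in second inversion (figured bass 6/4).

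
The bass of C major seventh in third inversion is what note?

C major seventh is C–E–G–B. Third inversion places the seventh in the bass: B.

B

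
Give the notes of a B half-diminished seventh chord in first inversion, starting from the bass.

The chord tones are B–D–F–A. With the third (D) lowest for first inversion: D, F, A, B.

D, F, A, B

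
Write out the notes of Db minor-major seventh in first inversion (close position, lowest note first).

The chord tones are Db–Fb–Ab–C. With the third (Fb) lowest for first inversion: Fb, Ab, C, Db.

Fb, Ab, C, Db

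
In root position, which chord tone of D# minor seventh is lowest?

D# minor seventh is D#–F#–A#–C#. Root position places the root in the bass: D#.

D#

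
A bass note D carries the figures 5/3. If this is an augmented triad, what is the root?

D

The figures 5/3 mean the root of the chord is in the bass. If D is the root of an augmented triad, the root is D (chord tones D–F#–A#).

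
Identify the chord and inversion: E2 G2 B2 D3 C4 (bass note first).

C major ninth, first inversion

Reducing to letter names: E, G, B, D, C. These stack in thirds as C–E–G–B–D — a C major ninth chord.
The lowest note is E, the third of the chord, so this is first inversion.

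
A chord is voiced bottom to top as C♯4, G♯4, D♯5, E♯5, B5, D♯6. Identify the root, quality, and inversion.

The distinct note names are C#, G#, D#, E#, B. Stacked in thirds they read C#–E#–G#–B–D#, which is a dominant ninth chord on C#.
With the root (C#) in the bass, the chord is in root position.

C# dominant ninth, root position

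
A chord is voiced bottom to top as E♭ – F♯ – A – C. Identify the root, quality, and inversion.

The distinct note names are Eb, F#, A, C. Stacked in thirds they read F#–A–C–Eb, which is a diminished seventh chord on F#.
The lowest note is Eb, the seventh of the chord, so this is third inversion (figured bass 4/2).

F# diminished seventh, third inversion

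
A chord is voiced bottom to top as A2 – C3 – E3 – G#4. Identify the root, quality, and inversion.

A minor-major seventh, root position

Reducing to letter names: A, C, E, G#. These stack in thirds as A–C–E–G# — an A minor-major seventh chord.
The lowest note is A, the root of the chord, so this is root position (figured bass 7).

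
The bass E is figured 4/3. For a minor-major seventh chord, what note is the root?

A

The figures 4/3 mean the fifth of the chord is in the bass. If E is the fifth of a minor-major seventh chord, the root is A (chord tones A–C–E–G#).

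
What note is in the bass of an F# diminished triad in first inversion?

F# diminished is F#–A–C. First inversion places the third in the bass: A.

A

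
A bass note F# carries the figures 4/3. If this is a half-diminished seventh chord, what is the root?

B#

The figures 4/3 mean the fifth of the chord is in the bass. If F# is the fifth of a half-diminished seventh chord, the root is B# (chord tones B#–D#–F#–A#).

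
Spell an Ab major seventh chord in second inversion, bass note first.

Eb, G, Ab, C

Ab major seventh is Ab–C–Eb–G. Second inversion puts the fifth (Eb) in the bass, with the remaining tones above: Eb, G, Ab, C.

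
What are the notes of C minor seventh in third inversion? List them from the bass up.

Spelling C minor seventh: C–Eb–G–Bb. In third inversion the seventh is bass, giving Bb, C, Eb, G from the bottom.

Bb, C, Eb, G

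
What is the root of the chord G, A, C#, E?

Reordering G, A, C#, E into stacked thirds gives A–C#–E–G; the bottom of that stack, A, is the root.

A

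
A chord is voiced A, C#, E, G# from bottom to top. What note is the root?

A

Reordering A, C#, E, G# into stacked thirds gives A–C#–E–G#; the bottom of that stack, A, is the root.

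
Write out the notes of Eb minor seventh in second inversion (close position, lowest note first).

The chord tones are Eb–Gb–Bb–Db. With the fifth (Bb) lowest for second inversion: Bb, Db, Eb, Gb.

Bb, Db, Eb, Gb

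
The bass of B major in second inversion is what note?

B major is B–D#–F#. Second inversion places the fifth in the bass: F#.

F#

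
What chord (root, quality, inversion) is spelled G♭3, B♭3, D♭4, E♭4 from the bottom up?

Reducing to letter names: Gb, Bb, Db, Eb. These stack in thirds as Eb–Gb–Bb–Db — an Eb minor seventh chord.
Gb is the third of Eb minor seventh; third in the bass means first inversion (figured bass 6/5).

Eb minor seventh, first inversion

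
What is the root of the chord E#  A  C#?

A

Reordering E#, A, C# into stacked thirds gives A–C#–E#; the bottom of that stack, A, is the root.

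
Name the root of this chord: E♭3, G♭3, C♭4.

Cb

The distinct letter names are Eb, Gb, Cb. Arranged as a stack of thirds they read Cb–Eb–Gb, so Cb is the root (a Cb major triad).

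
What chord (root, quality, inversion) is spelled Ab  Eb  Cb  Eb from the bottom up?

Reducing to letter names: Ab, Eb, Cb. These stack in thirds as Ab–Cb–Eb — an Ab minor triad.
Ab is the root of Ab minor; root in the bass means root position (figured bass 5/3).

Ab minor, root position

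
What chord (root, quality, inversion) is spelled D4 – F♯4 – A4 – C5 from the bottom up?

D dominant seventh, root position

The distinct note names are D, F#, A, C. Stacked in thirds they read D–F#–A–C, which is a dominant seventh chord on D.
With the root (D) in the bass, the chord is in root position (figured bass 7).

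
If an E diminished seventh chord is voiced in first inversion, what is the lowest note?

In first inversion the third is lowest. For E diminished seventh (E–G–Bb–Db) that is G.

G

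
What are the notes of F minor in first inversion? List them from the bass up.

Ab, C, F

Spelling F minor: F–Ab–C. In first inversion the third is bass, giving Ab, C, F from the bottom.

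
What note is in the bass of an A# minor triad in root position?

A#

The root of A# minor (A#–C#–E#) is A#; that is the bass in root position.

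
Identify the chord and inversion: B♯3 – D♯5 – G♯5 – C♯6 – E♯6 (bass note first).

C# major ninth, third inversion

Reducing to letter names: B#, D#, G#, C#, E#. These stack in thirds as C#–E#–G#–B#–D# — a C# major ninth chord.
B# is the seventh of C# major ninth; seventh in the bass means third inversion.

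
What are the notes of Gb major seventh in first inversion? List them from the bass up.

Gb major seventh is Gb–Bb–Db–F. First inversion puts the third (Bb) in the bass, with the remaining tones above: Bb, Db, F, Gb.

Bb, Db, F, Gb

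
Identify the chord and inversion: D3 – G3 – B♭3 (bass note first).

G minor, second inversion

Reducing to letter names: D, G, Bb. These stack in thirds as G–Bb–D — a G minor triad.
D is the fifth of G minor; fifth in the bass means second inversion (figured bass 6/4).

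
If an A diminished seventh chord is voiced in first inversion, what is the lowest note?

A diminished seventh is A–C–Eb–Gb. First inversion places the third in the bass: C.

C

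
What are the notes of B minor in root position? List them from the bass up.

B, D, F#

B minor is B–D–F#. Root position puts the root (B) in the bass, with the remaining tones above: B, D, F#.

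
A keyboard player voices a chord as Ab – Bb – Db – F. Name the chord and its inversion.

The pitch classes Ab, Bb, Db, F arrange in thirds as Bb–Db–F–Ab: a Bb minor seventh chord.
The lowest note is Ab, the seventh of the chord, so this is third inversion (figured bass 4/2).

Bb minor seventh, third inversion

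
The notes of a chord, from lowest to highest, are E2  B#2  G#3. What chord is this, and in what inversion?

Reducing to letter names: E, B#, G#. These stack in thirds as E–G#–B# — an E augmented triad.
With the root (E) in the bass, the chord is in root position (figured bass 5/3).

E augmented, root position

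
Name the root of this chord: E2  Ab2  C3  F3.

F

The distinct letter names are E, Ab, C, F. Arranged as a stack of thirds they read F–Ab–C–E, so F is the root (an F minor-major seventh chord).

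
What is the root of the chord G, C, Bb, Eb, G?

G, C, Bb, Eb are the tones of a C minor seventh chord (C–Eb–G–Bb), making C the root.

C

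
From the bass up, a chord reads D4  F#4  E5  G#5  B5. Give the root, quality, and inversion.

Reducing to letter names: D, F#, E, G#, B. These stack in thirds as E–G#–B–D–F# — an E dominant ninth chord.
The lowest note is D, the seventh of the chord, so this is third inversion.

E dominant ninth, third inversion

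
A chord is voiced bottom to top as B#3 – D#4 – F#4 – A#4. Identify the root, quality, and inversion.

Reducing to letter names: B#, D#, F#, A#. These stack in thirds as B#–D#–F#–A# — a B# half-diminished seventh chord.
With the root (B#) in the bass, the chord is in root position (figured bass 7).

B# half-diminished seventh, root position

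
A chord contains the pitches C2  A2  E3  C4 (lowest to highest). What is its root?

The distinct letter names are C, A, E. Arranged as a stack of thirds they read A–C–E, so A is the root (an A minor triad).

A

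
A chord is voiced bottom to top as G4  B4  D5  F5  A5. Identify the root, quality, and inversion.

G dominant ninth, root position

The pitch classes G, B, D, F, A arrange in thirds as G–B–D–F–A: a G dominant ninth chord.
G is the root of G dominant ninth; root in the bass means root position.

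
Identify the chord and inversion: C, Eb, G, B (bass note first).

The pitch classes C, Eb, G, B arrange in thirds as C–Eb–G–B: a C minor-major seventh chord.
With the root (C) in the bass, the chord is in root position (figured bass 7).

C minor-major seventh, root position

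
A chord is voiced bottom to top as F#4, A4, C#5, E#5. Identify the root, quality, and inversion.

The pitch classes F#, A, C#, E# arrange in thirds as F#–A–C#–E#: an F# minor-major seventh chord.
F# is the root of F# minor-major seventh; root in the bass means root position (figured bass 7).

F# minor-major seventh, root position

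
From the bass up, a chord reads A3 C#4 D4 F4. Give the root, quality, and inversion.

The pitch classes A, C#, D, F arrange in thirds as D–F–A–C#: a D minor-major seventh chord.
A is the fifth of D minor-major seventh; fifth in the bass means second inversion (figured bass 4/3).

D minor-major seventh, second inversion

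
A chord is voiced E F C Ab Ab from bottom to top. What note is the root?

E, F, C, Ab are the tones of an F minor-major seventh chord (F–Ab–C–E), making F the root.

F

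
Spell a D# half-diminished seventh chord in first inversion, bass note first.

D# half-diminished seventh is D#–F#–A–C#. First inversion puts the third (F#) in the bass, with the remaining tones above: F#, A, C#, D#.

F#, A, C#, D#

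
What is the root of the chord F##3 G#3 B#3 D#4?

G#

Reordering F##, G#, B#, D# into stacked thirds gives G#–B#–D#–F##; the bottom of that stack, G#, is the root.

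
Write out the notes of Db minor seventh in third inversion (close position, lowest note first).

Cb, Db, Fb, Ab

Spelling Db minor seventh: Db–Fb–Ab–Cb. In third inversion the seventh is bass, giving Cb, Db, Fb, Ab from the bottom.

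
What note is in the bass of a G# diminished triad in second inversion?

D

In second inversion the fifth is lowest. For G# diminished (G#–B–D) that is D.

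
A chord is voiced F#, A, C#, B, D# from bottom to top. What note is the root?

Reordering F#, A, C#, B, D# into stacked thirds gives B–D#–F#–A–C#; the bottom of that stack, B, is the root.

B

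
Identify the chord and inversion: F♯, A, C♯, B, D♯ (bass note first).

The distinct note names are F#, A, C#, B, D#. Stacked in thirds they read B–D#–F#–A–C#, which is a dominant ninth chord on B.
The lowest note is F#, the fifth of the chord, so this is second inversion.

B dominant ninth, second inversion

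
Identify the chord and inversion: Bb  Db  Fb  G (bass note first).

G diminished seventh, first inversion

Reducing to letter names: Bb, Db, Fb, G. These stack in thirds as G–Bb–Db–Fb — a G diminished seventh chord.
With the third (Bb) in the bass, the chord is in first inversion (figured bass 6/5).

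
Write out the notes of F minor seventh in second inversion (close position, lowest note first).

C, Eb, F, Ab

F minor seventh is F–Ab–C–Eb. Second inversion puts the fifth (C) in the bass, with the remaining tones above: C, Eb, F, Ab.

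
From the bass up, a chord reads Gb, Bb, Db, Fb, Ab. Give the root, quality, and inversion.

The distinct note names are Gb, Bb, Db, Fb, Ab. Stacked in thirds they read Gb–Bb–Db–Fb–Ab, which is a dominant ninth chord on Gb.
The lowest note is Gb, the root of the chord, so this is root position.

Gb dominant ninth, root position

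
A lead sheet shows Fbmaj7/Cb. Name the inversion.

second inversion

Fbmaj7/Cb means Fb major seventh with Cb in the bass. Cb is the fifth of Fb major seventh (Fb–Ab–Cb–Eb), so this is second inversion.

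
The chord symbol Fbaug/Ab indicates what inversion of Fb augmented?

first inversion

Fbaug/Ab means Fb augmented with Ab in the bass. Ab is the third of Fb augmented (Fb–Ab–C), so this is first inversion.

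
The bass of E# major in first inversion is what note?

In first inversion the third is lowest. For E# major (E#–G##–B#) that is G##.

G##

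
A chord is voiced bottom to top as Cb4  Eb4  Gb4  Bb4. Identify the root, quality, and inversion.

Cb major seventh, root position

The distinct note names are Cb, Eb, Gb, Bb. Stacked in thirds they read Cb–Eb–Gb–Bb, which is a major seventh chord on Cb.
Cb is the root of Cb major seventh; root in the bass means root position (figured bass 7).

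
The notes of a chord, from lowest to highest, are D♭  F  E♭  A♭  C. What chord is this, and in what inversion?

The pitch classes Db, F, Eb, Ab, C arrange in thirds as Db–F–Ab–C–Eb: a Db major ninth chord.
With the root (Db) in the bass, the chord is in root position.

Db major ninth, root position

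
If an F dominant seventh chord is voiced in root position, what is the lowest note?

F

In root position the root is lowest. For F dominant seventh (F–A–C–Eb) that is F.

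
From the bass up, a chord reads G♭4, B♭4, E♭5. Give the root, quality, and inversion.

Eb minor, first inversion

Reducing to letter names: Gb, Bb, Eb. These stack in thirds as Eb–Gb–Bb — an Eb minor triad.
The lowest note is Gb, the third of the chord, so this is first inversion (figured bass 6).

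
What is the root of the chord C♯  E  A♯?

A#

The distinct letter names are C#, E, A#. Arranged as a stack of thirds they read A#–C#–E, so A# is the root (an A# diminished triad).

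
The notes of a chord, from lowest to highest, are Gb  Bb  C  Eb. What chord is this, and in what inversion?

C half-diminished seventh, second inversion

The distinct note names are Gb, Bb, C, Eb. Stacked in thirds they read C–Eb–Gb–Bb, which is a half-diminished seventh chord on C.
Gb is the fifth of C half-diminished seventh; fifth in the bass means second inversion (figured bass 4/3).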